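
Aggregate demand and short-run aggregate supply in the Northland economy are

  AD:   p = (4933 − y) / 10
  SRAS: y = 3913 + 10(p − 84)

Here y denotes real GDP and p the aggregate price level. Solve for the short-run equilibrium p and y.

p = 93, y = 4003

Write SRAS as y = 3913 + 10p − 840 = 3073 + 10p.
Rearrange AD to y = 4933 − 10p.
Set AD = SRAS: 4933 − 10p = 3073 + 10p, so 1860 = 20p and p = 93.
Then y = 4933 − 10·93 = 4003.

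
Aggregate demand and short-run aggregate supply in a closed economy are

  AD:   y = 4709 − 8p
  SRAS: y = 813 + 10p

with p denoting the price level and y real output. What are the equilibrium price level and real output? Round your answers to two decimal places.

p = 216.44, y = 2977.44

Set AD = SRAS: 4709 − 8p = 813 + 10p, so 3896 = 18p and p = 216.44.
Substituting into AD, y = 4709 − 8p = 2977.44.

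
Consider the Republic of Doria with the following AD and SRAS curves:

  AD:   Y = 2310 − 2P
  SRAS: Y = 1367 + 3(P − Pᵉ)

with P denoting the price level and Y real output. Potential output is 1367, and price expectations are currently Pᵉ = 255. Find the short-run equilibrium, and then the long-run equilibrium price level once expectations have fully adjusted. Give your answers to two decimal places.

Short run: P = 341.60, Y = 1626.80. Long run: P = 471.50.

Short run: with Pᵉ = 255, SRAS is Y = 602 + 3P. Setting AD = SRAS gives 1708 = 5P, so P = 341.60 and Y = 2310 − 2P = 1626.80.
Output 1626.80 is above potential 1367, so over time expected prices rise and SRAS shifts left until Y returns to 1367.
Long run: Y = 1367 on the AD curve gives 1367 = 2310 − 2P, so P = 471.50.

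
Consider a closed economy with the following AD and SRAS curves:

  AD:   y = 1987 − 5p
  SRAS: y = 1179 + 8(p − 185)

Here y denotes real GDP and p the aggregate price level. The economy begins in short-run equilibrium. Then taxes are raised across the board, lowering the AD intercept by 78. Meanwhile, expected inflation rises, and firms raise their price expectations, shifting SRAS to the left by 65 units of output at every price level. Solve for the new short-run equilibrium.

p = 175, y = 1034

After both shocks: AD is y = 1909 − 5p and SRAS is y = 8p − 366.
Setting them equal: 2275 = 13p, so p = 175.
y = 1909 − 5·175 = 1034.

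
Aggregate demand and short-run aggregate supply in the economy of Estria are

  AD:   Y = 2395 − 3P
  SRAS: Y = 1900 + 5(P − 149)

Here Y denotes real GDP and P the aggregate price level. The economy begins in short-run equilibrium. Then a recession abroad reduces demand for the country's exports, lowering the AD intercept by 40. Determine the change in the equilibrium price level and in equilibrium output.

ΔP = -5, ΔY = -25

This is a negative demand shock: AD shifts left.
New AD: Y = 2355 − 3P.
SRAS can be written Y = 1155 + 5P.
Set AD = SRAS: 2355 − 3P = 1155 + 5P, so 1200 = 8P and P = 150.
Y = 2355 − 3·150 = 1905.
Initially P = 155, Y = 1930, so ΔP = -5 and ΔY = -25.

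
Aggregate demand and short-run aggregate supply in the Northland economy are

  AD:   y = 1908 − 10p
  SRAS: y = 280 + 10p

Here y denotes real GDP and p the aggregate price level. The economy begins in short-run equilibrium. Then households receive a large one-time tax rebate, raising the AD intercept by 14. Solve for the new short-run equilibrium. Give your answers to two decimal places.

p = 82.10, y = 1101.00

This is a positive demand shock: AD shifts right.
New AD: y = 1922 − 10p.
Set AD = SRAS: 1922 − 10p = 280 + 10p, so 1642 = 20p and p = 82.10.
Substituting into AD, y = 1101.00.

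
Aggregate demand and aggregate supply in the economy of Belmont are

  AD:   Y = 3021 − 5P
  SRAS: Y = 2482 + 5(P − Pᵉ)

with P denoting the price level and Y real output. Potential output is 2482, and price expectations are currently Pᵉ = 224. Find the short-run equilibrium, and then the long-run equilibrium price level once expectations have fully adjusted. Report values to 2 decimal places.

Short run: with Pᵉ = 224, SRAS is Y = 1362 + 5P. Setting AD = SRAS gives 1659 = 10P, so P = 165.90 and Y = 3021 − 5P = 2191.50.
Output 2191.50 is below potential 2482, so over time expected prices fall and SRAS shifts right until Y returns to 2482.
Long run: Y = 2482 on the AD curve gives 2482 = 3021 − 5P, so P = 107.80.

Short run: P = 165.90, Y = 2191.50. Long run: P = 107.80.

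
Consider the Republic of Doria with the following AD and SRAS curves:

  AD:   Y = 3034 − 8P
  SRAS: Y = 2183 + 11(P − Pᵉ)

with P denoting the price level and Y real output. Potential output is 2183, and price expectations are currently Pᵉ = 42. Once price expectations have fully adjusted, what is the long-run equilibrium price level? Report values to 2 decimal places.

Long-run P = 106.38

Short run: with Pᵉ = 42, SRAS is Y = 1721 + 11P. Setting AD = SRAS gives 1313 = 19P, so P = 69.11 and Y = 3034 − 8P = 2481.16.
Output 2481.16 is above potential 2183, so over time expected prices rise and SRAS shifts left until Y returns to 2183.
Long run: Y = 2183 on the AD curve gives 2183 = 3034 − 8P, so P = 106.38.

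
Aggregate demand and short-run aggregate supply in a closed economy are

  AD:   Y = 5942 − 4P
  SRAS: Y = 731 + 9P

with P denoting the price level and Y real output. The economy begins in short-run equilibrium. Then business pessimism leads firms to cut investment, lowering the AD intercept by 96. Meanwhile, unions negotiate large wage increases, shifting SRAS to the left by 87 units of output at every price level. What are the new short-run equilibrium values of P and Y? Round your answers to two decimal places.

After both shocks: AD is Y = 5846 − 4P and SRAS is Y = 644 + 9P.
Setting them equal: 5202 = 13P, so P = 400.15.
Substituting into AD, Y = 4245.38.

P = 400.15, Y = 4245.38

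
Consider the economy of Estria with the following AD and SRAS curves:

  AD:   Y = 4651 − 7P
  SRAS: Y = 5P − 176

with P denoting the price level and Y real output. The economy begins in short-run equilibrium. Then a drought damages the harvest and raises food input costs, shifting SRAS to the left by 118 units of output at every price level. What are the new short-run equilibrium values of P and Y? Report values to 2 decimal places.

This is a negative supply shock: SRAS shifts left.
New SRAS: Y = 5P − 294.
Set AD = SRAS: 4651 − 7P = 5P − 294, so 4945 = 12P and P = 412.08.
Substituting into AD, Y = 1766.42.

P = 412.08, Y = 1766.42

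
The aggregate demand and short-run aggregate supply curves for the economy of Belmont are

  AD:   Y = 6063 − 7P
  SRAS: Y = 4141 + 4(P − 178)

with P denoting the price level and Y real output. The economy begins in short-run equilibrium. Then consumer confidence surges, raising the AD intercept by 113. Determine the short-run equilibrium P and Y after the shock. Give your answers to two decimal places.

This is a positive demand shock: AD shifts right.
New AD: Y = 6176 − 7P.
SRAS can be written Y = 3429 + 4P.
Set AD = SRAS: 6176 − 7P = 3429 + 4P, so 2747 = 11P and P = 249.73.
Substituting into AD, Y = 4427.91.

P = 249.73, Y = 4427.91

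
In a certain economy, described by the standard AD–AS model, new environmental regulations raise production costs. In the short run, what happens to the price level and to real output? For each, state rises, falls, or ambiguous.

This is an adverse supply shock: SRAS shifts left.
Moving along the downward-sloping AD curve, P rises and Y falls.

Price level: rises; output: falls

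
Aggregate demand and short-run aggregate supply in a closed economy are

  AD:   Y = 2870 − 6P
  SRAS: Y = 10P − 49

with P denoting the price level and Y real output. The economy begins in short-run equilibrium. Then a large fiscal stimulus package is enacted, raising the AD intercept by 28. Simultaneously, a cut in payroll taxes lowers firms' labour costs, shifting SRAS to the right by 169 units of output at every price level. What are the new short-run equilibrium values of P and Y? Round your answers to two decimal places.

P = 173.63, Y = 1856.25

After both shocks: AD is Y = 2898 − 6P and SRAS is Y = 120 + 10P.
Setting them equal: 2778 = 16P, so P = 173.63.
Substituting into AD, Y = 1856.25.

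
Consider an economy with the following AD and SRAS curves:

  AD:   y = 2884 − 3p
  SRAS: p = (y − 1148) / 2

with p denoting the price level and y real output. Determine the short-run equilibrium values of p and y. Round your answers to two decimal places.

Rearrange SRAS to y = 1148 + 2p.
Set AD = SRAS: 2884 − 3p = 1148 + 2p, so 1736 = 5p and p = 347.20.
Substituting into AD, y = 2884 − 3p = 1842.40.

p = 347.20, y = 1842.40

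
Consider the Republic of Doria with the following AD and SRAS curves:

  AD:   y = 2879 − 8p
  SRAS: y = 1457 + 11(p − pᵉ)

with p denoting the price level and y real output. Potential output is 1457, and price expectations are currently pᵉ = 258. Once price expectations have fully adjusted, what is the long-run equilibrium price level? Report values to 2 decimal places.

Short run: with pᵉ = 258, SRAS is y = 11p − 1381. Setting AD = SRAS gives 4260 = 19p, so p = 224.21 and y = 2879 − 8p = 1085.32.
Output 1085.32 is below potential 1457, so over time expected prices fall and SRAS shifts right until y returns to 1457.
Long run: y = 1457 on the AD curve gives 1457 = 2879 − 8p, so p = 177.75.

Long-run p = 177.75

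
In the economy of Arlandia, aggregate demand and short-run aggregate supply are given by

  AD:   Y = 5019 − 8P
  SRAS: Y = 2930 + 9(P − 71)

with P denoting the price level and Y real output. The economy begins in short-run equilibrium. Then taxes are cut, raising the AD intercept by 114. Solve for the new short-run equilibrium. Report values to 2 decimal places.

This is a positive demand shock: AD shifts right.
New AD: Y = 5133 − 8P.
SRAS can be written Y = 2291 + 9P.
Set AD = SRAS: 5133 − 8P = 2291 + 9P, so 2842 = 17P and P = 167.18.
Substituting into AD, Y = 3795.59.

P = 167.18, Y = 3795.59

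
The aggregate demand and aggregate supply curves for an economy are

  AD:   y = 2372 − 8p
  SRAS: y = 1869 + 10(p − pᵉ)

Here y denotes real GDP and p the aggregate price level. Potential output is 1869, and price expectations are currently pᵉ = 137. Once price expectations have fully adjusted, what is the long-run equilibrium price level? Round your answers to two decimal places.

Long-run p = 62.88

Short run: with pᵉ = 137, SRAS is y = 499 + 10p. Setting AD = SRAS gives 1873 = 18p, so p = 104.06 and y = 2372 − 8p = 1539.56.
Output 1539.56 is below potential 1869, so over time expected prices fall and SRAS shifts right until y returns to 1869.
Long run: y = 1869 on the AD curve gives 1869 = 2372 − 8p, so p = 62.88.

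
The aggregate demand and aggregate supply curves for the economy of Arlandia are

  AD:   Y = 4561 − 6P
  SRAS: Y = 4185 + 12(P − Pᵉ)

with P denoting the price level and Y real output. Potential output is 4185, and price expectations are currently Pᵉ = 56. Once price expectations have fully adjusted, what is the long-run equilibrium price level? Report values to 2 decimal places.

Short run: with Pᵉ = 56, SRAS is Y = 3513 + 12P. Setting AD = SRAS gives 1048 = 18P, so P = 58.22 and Y = 4561 − 6P = 4211.67.
Output 4211.67 is above potential 4185, so over time expected prices rise and SRAS shifts left until Y returns to 4185.
Long run: Y = 4185 on the AD curve gives 4185 = 4561 − 6P, so P = 62.67.

Long-run P = 62.67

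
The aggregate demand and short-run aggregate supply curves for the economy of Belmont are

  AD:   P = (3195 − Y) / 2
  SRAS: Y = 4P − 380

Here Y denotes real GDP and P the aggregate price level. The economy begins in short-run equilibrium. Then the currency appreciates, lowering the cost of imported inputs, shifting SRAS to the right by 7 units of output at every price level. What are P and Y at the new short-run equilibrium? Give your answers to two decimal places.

P = 594.67, Y = 2005.67

This is a positive supply shock: SRAS shifts right.
New SRAS: Y = 4P − 373.
Set AD = SRAS: 3195 − 2P = 4P − 373, so 3568 = 6P and P = 594.67.
Substituting into AD, Y = 2005.67.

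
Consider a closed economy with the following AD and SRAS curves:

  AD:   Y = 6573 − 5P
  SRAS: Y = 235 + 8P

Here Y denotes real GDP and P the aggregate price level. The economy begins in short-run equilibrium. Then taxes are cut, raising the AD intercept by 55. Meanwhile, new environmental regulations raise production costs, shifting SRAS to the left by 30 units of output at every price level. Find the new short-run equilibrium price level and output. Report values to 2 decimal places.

After both shocks: AD is Y = 6628 − 5P and SRAS is Y = 205 + 8P.
Setting them equal: 6423 = 13P, so P = 494.08.
Substituting into AD, Y = 4157.62.

P = 494.08, Y = 4157.62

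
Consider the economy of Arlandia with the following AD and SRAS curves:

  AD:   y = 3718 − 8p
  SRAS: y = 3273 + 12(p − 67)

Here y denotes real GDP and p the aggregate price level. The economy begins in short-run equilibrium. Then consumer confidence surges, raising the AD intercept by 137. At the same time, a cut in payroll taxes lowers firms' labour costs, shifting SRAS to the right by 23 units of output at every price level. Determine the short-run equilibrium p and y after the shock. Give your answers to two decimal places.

p = 68.15, y = 3309.80

After both shocks: AD is y = 3855 − 8p and SRAS is y = 2492 + 12p.
Setting them equal: 1363 = 20p, so p = 68.15.
Substituting into AD, y = 3309.80.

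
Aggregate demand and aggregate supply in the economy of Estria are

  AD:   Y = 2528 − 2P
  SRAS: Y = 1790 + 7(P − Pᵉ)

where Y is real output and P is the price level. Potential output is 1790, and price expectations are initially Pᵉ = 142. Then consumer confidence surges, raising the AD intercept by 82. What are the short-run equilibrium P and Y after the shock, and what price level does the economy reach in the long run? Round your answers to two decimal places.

AD shifts right: new AD is Y = 2610 − 2P. With Pᵉ = 142, SRAS is Y = 796 + 7P.
Short run: 2610 − 2P = 796 + 7P gives 1814 = 9P, so P = 201.56 and Y = 2610 − 2P = 2206.89.
Y = 2206.89 is above potential 1790; expectations adjust and SRAS shifts left until Y = 1790.
Long run: on the new AD curve, 1790 = 2610 − 2P gives P = 410.00.

Short run: P = 201.56, Y = 2206.89. Long run: P = 410.00.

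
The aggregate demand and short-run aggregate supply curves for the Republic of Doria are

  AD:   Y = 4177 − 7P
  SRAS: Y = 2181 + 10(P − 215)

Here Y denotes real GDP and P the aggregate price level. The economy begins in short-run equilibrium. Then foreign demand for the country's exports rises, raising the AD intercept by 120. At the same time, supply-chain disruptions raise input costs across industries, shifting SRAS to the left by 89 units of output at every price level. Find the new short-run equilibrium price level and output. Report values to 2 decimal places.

After both shocks: AD is Y = 4297 − 7P and SRAS is Y = 10P − 58.
Setting them equal: 4355 = 17P, so P = 256.18.
Substituting into AD, Y = 2503.76.

P = 256.18, Y = 2503.76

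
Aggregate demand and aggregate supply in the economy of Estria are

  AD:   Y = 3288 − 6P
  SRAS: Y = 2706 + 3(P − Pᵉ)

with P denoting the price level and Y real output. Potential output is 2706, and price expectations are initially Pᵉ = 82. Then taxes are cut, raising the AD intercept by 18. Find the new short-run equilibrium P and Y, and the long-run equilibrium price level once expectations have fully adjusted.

Short run: P = 94, Y = 2742. Long run: P = 100.

AD shifts right: new AD is Y = 3306 − 6P. With Pᵉ = 82, SRAS is Y = 2460 + 3P.
Short run: 3306 − 6P = 2460 + 3P gives 846 = 9P, so P = 94 and Y = 3306 − 6·94 = 2742.
Y = 2742 is above potential 2706; expectations adjust and SRAS shifts left until Y = 2706.
Long run: on the new AD curve, 2706 = 3306 − 6P gives P = 100.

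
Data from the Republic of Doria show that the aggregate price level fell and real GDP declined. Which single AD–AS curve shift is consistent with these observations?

P fell and Y fell. An AD shift moves P and Y in the same direction; an SRAS shift moves them in opposite directions.
Here P and Y moved in the same direction, so the AD curve shifted.
Since Y fell, AD shifted left.

AD shifted left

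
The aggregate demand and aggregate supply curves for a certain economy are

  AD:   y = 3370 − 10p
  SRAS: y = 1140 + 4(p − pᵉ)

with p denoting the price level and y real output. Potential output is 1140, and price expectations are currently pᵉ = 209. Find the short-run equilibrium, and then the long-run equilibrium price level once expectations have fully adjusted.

Short run: with pᵉ = 209, SRAS is y = 304 + 4p. Setting AD = SRAS gives 3066 = 14p, so p = 219 and y = 3370 − 10·219 = 1180.
Output 1180 is above potential 1140, so over time expected prices rise and SRAS shifts left until y returns to 1140.
Long run: y = 1140 on the AD curve gives 1140 = 3370 − 10p, so p = 223.

Short run: p = 219, y = 1180. Long run: p = 223.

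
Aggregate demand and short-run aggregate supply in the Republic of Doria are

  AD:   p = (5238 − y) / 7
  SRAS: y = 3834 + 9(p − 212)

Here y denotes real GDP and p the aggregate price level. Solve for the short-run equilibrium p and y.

Write SRAS as y = 3834 + 9p − 1908 = 1926 + 9p.
Rearrange AD to y = 5238 − 7p.
Set AD = SRAS: 5238 − 7p = 1926 + 9p, so 3312 = 16p and p = 207.
Then y = 5238 − 7·207 = 3789.

p = 207, y = 3789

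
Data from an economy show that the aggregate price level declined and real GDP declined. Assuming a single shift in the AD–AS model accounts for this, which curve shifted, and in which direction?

P fell and Y fell. An AD shift moves P and Y in the same direction; an SRAS shift moves them in opposite directions.
Here P and Y moved in the same direction, so the AD curve shifted.
Since Y fell, AD shifted left.

AD shifted left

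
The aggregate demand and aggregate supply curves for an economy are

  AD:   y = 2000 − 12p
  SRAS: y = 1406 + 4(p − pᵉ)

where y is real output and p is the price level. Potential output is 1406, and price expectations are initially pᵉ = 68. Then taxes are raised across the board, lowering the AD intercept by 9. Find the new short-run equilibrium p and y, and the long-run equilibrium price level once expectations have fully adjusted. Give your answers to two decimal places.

Short run: p = 53.56, y = 1348.25. Long run: p = 48.75.

AD shifts left: new AD is y = 1991 − 12p. With pᵉ = 68, SRAS is y = 1134 + 4p.
Short run: 1991 − 12p = 1134 + 4p gives 857 = 16p, so p = 53.56 and y = 1991 − 12p = 1348.25.
y = 1348.25 is below potential 1406; expectations adjust and SRAS shifts right until y = 1406.
Long run: on the new AD curve, 1406 = 1991 − 12p gives p = 48.75.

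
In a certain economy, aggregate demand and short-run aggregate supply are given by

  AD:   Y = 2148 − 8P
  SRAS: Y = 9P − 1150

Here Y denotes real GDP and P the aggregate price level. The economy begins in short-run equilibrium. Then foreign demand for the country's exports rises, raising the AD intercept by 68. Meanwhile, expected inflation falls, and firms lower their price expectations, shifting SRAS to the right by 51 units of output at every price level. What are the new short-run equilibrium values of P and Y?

P = 195, Y = 656

After both shocks: AD is Y = 2216 − 8P and SRAS is Y = 9P − 1099.
Setting them equal: 3315 = 17P, so P = 195.
Y = 2216 − 8·195 = 656.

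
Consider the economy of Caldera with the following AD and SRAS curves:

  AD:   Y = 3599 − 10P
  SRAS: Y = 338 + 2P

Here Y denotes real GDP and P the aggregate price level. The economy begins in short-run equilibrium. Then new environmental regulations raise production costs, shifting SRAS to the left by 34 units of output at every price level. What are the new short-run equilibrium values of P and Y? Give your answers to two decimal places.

This is a negative supply shock: SRAS shifts left.
New SRAS: Y = 304 + 2P.
Set AD = SRAS: 3599 − 10P = 304 + 2P, so 3295 = 12P and P = 274.58.
Substituting into AD, Y = 853.17.

P = 274.58, Y = 853.17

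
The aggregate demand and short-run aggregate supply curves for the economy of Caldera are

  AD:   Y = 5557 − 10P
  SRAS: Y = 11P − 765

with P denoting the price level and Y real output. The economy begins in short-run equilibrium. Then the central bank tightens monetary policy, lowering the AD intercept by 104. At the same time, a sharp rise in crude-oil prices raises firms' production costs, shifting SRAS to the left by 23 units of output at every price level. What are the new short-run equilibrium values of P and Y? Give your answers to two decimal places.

P = 297.19, Y = 2481.10

After both shocks: AD is Y = 5453 − 10P and SRAS is Y = 11P − 788.
Setting them equal: 6241 = 21P, so P = 297.19.
Substituting into AD, Y = 2481.10.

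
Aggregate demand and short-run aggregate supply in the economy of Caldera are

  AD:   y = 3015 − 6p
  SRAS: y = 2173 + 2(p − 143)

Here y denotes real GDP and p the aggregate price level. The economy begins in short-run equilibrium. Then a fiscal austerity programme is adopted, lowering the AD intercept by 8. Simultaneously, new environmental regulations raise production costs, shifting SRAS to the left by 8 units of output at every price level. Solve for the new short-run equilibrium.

p = 141, y = 2161

After both shocks: AD is y = 3007 − 6p and SRAS is y = 1879 + 2p.
Setting them equal: 1128 = 8p, so p = 141.
y = 3007 − 6·141 = 2161.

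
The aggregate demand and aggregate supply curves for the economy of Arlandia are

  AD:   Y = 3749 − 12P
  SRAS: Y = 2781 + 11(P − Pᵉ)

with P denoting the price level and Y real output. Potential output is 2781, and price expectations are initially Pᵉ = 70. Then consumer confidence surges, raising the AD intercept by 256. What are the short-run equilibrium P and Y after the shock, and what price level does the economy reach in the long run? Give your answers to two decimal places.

Short run: P = 86.70, Y = 2964.65. Long run: P = 102.00.

AD shifts right: new AD is Y = 4005 − 12P. With Pᵉ = 70, SRAS is Y = 2011 + 11P.
Short run: 4005 − 12P = 2011 + 11P gives 1994 = 23P, so P = 86.70 and Y = 4005 − 12P = 2964.65.
Y = 2964.65 is above potential 2781; expectations adjust and SRAS shifts left until Y = 2781.
Long run: on the new AD curve, 2781 = 4005 − 12P gives P = 102.00.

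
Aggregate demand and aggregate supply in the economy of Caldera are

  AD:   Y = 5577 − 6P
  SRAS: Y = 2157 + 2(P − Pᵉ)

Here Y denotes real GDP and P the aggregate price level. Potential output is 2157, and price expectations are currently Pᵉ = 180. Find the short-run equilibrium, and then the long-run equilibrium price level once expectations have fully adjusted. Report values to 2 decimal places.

Short run: P = 472.50, Y = 2742.00. Long run: P = 570.00.

Short run: with Pᵉ = 180, SRAS is Y = 1797 + 2P. Setting AD = SRAS gives 3780 = 8P, so P = 472.50 and Y = 5577 − 6P = 2742.00.
Output 2742.00 is above potential 2157, so over time expected prices rise and SRAS shifts left until Y returns to 2157.
Long run: Y = 2157 on the AD curve gives 2157 = 5577 − 6P, so P = 570.00.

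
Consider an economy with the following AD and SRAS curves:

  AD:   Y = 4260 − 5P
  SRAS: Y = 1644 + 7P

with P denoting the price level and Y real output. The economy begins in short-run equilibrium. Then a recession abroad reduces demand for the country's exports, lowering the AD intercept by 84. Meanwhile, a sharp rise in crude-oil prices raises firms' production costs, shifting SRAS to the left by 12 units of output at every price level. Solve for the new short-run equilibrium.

P = 212, Y = 3116

After both shocks: AD is Y = 4176 − 5P and SRAS is Y = 1632 + 7P.
Setting them equal: 2544 = 12P, so P = 212.
Y = 4176 − 5·212 = 3116.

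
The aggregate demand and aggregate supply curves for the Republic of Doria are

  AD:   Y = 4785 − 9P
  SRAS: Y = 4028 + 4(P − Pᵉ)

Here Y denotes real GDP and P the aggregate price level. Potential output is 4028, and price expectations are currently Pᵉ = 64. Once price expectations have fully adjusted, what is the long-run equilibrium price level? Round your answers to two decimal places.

Short run: with Pᵉ = 64, SRAS is Y = 3772 + 4P. Setting AD = SRAS gives 1013 = 13P, so P = 77.92 and Y = 4785 − 9P = 4083.69.
Output 4083.69 is above potential 4028, so over time expected prices rise and SRAS shifts left until Y returns to 4028.
Long run: Y = 4028 on the AD curve gives 4028 = 4785 − 9P, so P = 84.11.

Long-run P = 84.11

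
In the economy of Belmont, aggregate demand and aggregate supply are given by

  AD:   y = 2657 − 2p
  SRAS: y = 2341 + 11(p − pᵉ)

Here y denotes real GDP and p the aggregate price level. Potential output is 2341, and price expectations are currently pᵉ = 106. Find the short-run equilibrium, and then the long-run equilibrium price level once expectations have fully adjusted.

Short run: p = 114, y = 2429. Long run: p = 158.

Short run: with pᵉ = 106, SRAS is y = 1175 + 11p. Setting AD = SRAS gives 1482 = 13p, so p = 114 and y = 2657 − 2·114 = 2429.
Output 2429 is above potential 2341, so over time expected prices rise and SRAS shifts left until y returns to 2341.
Long run: y = 2341 on the AD curve gives 2341 = 2657 − 2p, so p = 158.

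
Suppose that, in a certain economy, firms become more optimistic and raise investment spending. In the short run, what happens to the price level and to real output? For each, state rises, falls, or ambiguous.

This is a positive demand shock: AD shifts right.
Moving along the upward-sloping SRAS curve, P rises and Y rises.

Price level: rises; output: rises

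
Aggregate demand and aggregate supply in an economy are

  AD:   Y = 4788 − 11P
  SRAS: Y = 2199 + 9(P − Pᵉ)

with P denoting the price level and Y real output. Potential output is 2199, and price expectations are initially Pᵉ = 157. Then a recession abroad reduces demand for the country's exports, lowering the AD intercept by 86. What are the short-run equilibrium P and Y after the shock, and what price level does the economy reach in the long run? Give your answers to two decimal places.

AD shifts left: new AD is Y = 4702 − 11P. With Pᵉ = 157, SRAS is Y = 786 + 9P.
Short run: 4702 − 11P = 786 + 9P gives 3916 = 20P, so P = 195.80 and Y = 4702 − 11P = 2548.20.
Y = 2548.20 is above potential 2199; expectations adjust and SRAS shifts left until Y = 2199.
Long run: on the new AD curve, 2199 = 4702 − 11P gives P = 227.55.

Short run: P = 195.80, Y = 2548.20. Long run: P = 227.55.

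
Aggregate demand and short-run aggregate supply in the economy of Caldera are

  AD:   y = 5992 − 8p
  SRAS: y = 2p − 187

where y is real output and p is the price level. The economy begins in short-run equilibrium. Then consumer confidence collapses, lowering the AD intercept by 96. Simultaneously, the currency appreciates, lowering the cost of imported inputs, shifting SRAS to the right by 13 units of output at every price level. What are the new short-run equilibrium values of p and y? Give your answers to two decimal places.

After both shocks: AD is y = 5896 − 8p and SRAS is y = 2p − 174.
Setting them equal: 6070 = 10p, so p = 607.00.
Substituting into AD, y = 1040.00.

p = 607.00, y = 1040.00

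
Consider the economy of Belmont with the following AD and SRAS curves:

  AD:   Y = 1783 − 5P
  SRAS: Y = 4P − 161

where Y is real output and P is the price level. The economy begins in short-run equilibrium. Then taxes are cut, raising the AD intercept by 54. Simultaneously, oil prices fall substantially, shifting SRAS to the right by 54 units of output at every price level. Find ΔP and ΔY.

ΔP = +0, ΔY = +54

After both shocks: AD is Y = 1837 − 5P and SRAS is Y = 4P − 107.
Setting them equal: 1944 = 9P, so P = 216.
Y = 1837 − 5·216 = 757.
Initially P = 216, Y = 703, so ΔP = +0 and ΔY = +54.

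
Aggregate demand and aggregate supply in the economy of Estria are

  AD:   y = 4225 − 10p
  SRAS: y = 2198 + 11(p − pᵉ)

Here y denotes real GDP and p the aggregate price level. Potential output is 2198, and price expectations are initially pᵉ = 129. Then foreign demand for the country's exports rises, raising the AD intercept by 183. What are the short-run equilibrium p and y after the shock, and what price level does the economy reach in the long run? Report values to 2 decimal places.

AD shifts right: new AD is y = 4408 − 10p. With pᵉ = 129, SRAS is y = 779 + 11p.
Short run: 4408 − 10p = 779 + 11p gives 3629 = 21p, so p = 172.81 and y = 4408 − 10p = 2679.90.
y = 2679.90 is above potential 2198; expectations adjust and SRAS shifts left until y = 2198.
Long run: on the new AD curve, 2198 = 4408 − 10p gives p = 221.00.

Short run: p = 172.81, y = 2679.90. Long run: p = 221.00.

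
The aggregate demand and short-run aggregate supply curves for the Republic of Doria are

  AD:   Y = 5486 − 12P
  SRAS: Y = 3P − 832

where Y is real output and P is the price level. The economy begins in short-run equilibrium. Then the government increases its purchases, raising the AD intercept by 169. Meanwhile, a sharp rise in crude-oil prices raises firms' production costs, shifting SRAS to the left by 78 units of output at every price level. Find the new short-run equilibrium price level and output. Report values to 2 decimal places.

P = 437.67, Y = 403.00

After both shocks: AD is Y = 5655 − 12P and SRAS is Y = 3P − 910.
Setting them equal: 6565 = 15P, so P = 437.67.
Substituting into AD, Y = 403.00.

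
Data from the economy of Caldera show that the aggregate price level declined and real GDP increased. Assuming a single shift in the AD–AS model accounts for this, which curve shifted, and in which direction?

SRAS shifted right

P fell and Y rose. An AD shift moves P and Y in the same direction; an SRAS shift moves them in opposite directions.
Here P and Y moved in opposite directions, so the SRAS curve shifted.
Since Y rose, SRAS shifted right.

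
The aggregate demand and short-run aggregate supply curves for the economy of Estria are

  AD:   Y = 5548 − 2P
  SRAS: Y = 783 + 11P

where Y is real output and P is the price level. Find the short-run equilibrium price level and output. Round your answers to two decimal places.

Set AD = SRAS: 5548 − 2P = 783 + 11P, so 4765 = 13P and P = 366.54.
Substituting into AD, Y = 5548 − 2P = 4814.92.

P = 366.54, Y = 4814.92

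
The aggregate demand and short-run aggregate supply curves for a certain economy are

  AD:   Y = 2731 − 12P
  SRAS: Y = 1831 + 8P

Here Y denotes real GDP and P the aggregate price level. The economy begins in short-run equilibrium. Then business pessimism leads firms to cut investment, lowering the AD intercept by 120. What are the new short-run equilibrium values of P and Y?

P = 39, Y = 2143

This is a negative demand shock: AD shifts left.
New AD: Y = 2611 − 12P.
Set AD = SRAS: 2611 − 12P = 1831 + 8P, so 780 = 20P and P = 39.
Y = 2611 − 12·39 = 2143.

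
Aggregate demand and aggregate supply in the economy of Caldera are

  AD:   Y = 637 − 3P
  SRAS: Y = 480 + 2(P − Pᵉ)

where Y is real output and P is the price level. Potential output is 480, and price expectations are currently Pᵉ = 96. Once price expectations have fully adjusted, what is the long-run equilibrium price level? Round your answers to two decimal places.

Short run: with Pᵉ = 96, SRAS is Y = 288 + 2P. Setting AD = SRAS gives 349 = 5P, so P = 69.80 and Y = 637 − 3P = 427.60.
Output 427.60 is below potential 480, so over time expected prices fall and SRAS shifts right until Y returns to 480.
Long run: Y = 480 on the AD curve gives 480 = 637 − 3P, so P = 52.33.

Long-run P = 52.33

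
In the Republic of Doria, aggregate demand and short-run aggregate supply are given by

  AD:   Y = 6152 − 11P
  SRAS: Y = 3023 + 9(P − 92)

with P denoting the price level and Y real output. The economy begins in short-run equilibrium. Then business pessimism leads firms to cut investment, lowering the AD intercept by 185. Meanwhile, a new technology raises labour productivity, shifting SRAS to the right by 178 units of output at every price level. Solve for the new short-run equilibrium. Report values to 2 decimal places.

After both shocks: AD is Y = 5967 − 11P and SRAS is Y = 2373 + 9P.
Setting them equal: 3594 = 20P, so P = 179.70.
Substituting into AD, Y = 3990.30.

P = 179.70, Y = 3990.30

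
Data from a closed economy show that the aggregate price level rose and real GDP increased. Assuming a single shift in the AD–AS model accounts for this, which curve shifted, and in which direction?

P rose and Y rose. An AD shift moves P and Y in the same direction; an SRAS shift moves them in opposite directions.
Here P and Y moved in the same direction, so the AD curve shifted.
Since Y rose, AD shifted right.

AD shifted right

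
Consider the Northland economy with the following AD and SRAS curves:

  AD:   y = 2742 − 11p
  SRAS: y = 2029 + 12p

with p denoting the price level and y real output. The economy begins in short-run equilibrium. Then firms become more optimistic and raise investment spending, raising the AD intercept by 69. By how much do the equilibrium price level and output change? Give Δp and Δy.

Δp = +3, Δy = +36

This is a positive demand shock: AD shifts right.
New AD: y = 2811 − 11p.
Set AD = SRAS: 2811 − 11p = 2029 + 12p, so 782 = 23p and p = 34.
y = 2811 − 11·34 = 2437.
Initially p = 31, y = 2401, so Δp = +3 and Δy = +36.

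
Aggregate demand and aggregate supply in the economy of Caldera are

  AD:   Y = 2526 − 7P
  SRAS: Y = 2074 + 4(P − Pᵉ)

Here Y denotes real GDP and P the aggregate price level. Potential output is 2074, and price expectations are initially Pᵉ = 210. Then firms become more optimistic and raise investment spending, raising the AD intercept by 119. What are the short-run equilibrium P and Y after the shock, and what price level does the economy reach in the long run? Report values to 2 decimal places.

Short run: P = 128.27, Y = 1747.09. Long run: P = 81.57.

AD shifts right: new AD is Y = 2645 − 7P. With Pᵉ = 210, SRAS is Y = 1234 + 4P.
Short run: 2645 − 7P = 1234 + 4P gives 1411 = 11P, so P = 128.27 and Y = 2645 − 7P = 1747.09.
Y = 1747.09 is below potential 2074; expectations adjust and SRAS shifts right until Y = 2074.
Long run: on the new AD curve, 2074 = 2645 − 7P gives P = 81.57.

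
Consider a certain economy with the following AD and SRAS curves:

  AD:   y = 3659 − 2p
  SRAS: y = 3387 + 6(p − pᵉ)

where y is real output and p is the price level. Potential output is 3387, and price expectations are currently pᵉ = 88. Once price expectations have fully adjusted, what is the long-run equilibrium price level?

Long-run p = 136

Short run: with pᵉ = 88, SRAS is y = 2859 + 6p. Setting AD = SRAS gives 800 = 8p, so p = 100 and y = 3659 − 2·100 = 3459.
Output 3459 is above potential 3387, so over time expected prices rise and SRAS shifts left until y returns to 3387.
Long run: y = 3387 on the AD curve gives 3387 = 3659 − 2p, so p = 136.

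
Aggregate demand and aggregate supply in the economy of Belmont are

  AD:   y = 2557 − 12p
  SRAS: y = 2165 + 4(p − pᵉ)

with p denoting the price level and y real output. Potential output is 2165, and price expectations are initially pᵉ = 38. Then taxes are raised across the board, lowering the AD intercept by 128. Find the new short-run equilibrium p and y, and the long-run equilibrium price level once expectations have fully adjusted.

Short run: p = 26, y = 2117. Long run: p = 22.

AD shifts left: new AD is y = 2429 − 12p. With pᵉ = 38, SRAS is y = 2013 + 4p.
Short run: 2429 − 12p = 2013 + 4p gives 416 = 16p, so p = 26 and y = 2429 − 12·26 = 2117.
y = 2117 is below potential 2165; expectations adjust and SRAS shifts right until y = 2165.
Long run: on the new AD curve, 2165 = 2429 − 12p gives p = 22.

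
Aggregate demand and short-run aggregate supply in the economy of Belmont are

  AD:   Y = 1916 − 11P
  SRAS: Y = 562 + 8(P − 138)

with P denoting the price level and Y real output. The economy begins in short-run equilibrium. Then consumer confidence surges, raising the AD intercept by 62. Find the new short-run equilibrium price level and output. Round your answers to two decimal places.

P = 132.63, Y = 519.05

This is a positive demand shock: AD shifts right.
New AD: Y = 1978 − 11P.
SRAS can be written Y = 8P − 542.
Set AD = SRAS: 1978 − 11P = 8P − 542, so 2520 = 19P and P = 132.63.
Substituting into AD, Y = 519.05.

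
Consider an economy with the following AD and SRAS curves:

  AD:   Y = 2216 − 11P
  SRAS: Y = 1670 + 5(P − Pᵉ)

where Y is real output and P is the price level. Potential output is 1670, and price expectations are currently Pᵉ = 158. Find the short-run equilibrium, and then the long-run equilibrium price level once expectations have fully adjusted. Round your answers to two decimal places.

Short run: with Pᵉ = 158, SRAS is Y = 880 + 5P. Setting AD = SRAS gives 1336 = 16P, so P = 83.50 and Y = 2216 − 11P = 1297.50.
Output 1297.50 is below potential 1670, so over time expected prices fall and SRAS shifts right until Y returns to 1670.
Long run: Y = 1670 on the AD curve gives 1670 = 2216 − 11P, so P = 49.64.

Short run: P = 83.50, Y = 1297.50. Long run: P = 49.64.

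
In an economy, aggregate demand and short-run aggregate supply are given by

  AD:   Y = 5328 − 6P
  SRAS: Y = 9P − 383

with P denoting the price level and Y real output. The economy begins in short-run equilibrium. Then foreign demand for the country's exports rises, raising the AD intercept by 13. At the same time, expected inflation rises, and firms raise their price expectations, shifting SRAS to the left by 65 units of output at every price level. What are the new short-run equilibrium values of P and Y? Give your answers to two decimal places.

After both shocks: AD is Y = 5341 − 6P and SRAS is Y = 9P − 448.
Setting them equal: 5789 = 15P, so P = 385.93.
Substituting into AD, Y = 3025.40.

P = 385.93, Y = 3025.40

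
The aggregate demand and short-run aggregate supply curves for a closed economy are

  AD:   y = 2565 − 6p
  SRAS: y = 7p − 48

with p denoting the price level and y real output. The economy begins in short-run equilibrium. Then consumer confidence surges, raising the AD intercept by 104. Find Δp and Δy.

This is a positive demand shock: AD shifts right.
New AD: y = 2669 − 6p.
Set AD = SRAS: 2669 − 6p = 7p − 48, so 2717 = 13p and p = 209.
y = 2669 − 6·209 = 1415.
Initially p = 201, y = 1359, so Δp = +8 and Δy = +56.

Δp = +8, Δy = +56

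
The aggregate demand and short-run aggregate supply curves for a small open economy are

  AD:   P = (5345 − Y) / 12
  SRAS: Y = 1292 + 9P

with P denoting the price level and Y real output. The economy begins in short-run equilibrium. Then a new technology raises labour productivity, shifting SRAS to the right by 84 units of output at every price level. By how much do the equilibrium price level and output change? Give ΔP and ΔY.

This is a positive supply shock: SRAS shifts right.
New SRAS: Y = 1376 + 9P.
Set AD = SRAS: 5345 − 12P = 1376 + 9P, so 3969 = 21P and P = 189.
Y = 5345 − 12·189 = 3077.
Initially P = 193, Y = 3029, so ΔP = -4 and ΔY = +48.

ΔP = -4, ΔY = +48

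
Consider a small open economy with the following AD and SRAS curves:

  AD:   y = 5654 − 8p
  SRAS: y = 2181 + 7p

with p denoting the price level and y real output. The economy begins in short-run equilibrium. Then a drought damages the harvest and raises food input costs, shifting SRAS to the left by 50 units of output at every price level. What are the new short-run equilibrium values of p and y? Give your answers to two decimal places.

This is a negative supply shock: SRAS shifts left.
New SRAS: y = 2131 + 7p.
Set AD = SRAS: 5654 − 8p = 2131 + 7p, so 3523 = 15p and p = 234.87.
Substituting into AD, y = 3775.07.

p = 234.87, y = 3775.07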